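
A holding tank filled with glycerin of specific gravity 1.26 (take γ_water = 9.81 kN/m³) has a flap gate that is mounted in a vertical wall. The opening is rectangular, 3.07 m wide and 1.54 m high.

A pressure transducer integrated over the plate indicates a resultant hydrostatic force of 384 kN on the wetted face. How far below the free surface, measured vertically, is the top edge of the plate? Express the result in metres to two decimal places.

γ = 1.26 × 9.81 = 12.3606 kN/m³.
A = 3.07 × 1.54 = 4.7278 m².
From F = γ·h_c·A, the centroid depth is h_c = 384/(12.3606 × 4.7278) = 6.57102 m.
The centroid lies 1.54/2 = 0.77 m below the top edge, so the top edge sits at h_top = 6.57102 − 0.77 = 5.80102 m below the surface.

d_top ≈ 5.80 m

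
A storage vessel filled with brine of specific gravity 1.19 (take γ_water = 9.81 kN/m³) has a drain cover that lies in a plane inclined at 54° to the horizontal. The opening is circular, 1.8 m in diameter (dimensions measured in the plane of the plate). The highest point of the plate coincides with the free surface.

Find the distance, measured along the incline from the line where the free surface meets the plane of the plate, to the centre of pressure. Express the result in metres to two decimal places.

y_p = 1.13 m

γ = 1.19 × 9.81 = 11.6739 kN/m³.
Let θ = 54° be the plate's angle to the horizontal; measure y along the incline from where the plane meets the free surface. Vertical depth h = y·sinθ with sinθ = 0.809017.
The centroid is at the centre, 0.9 m below the top of the plate, so y_c = 0.9 m and h_c = 0.9 × 0.809017 = 0.728115 m.
A = π(0.9)² = 2.54469 m².
Resultant F = γ·h_c·A = 11.6739 × 0.728115 × 2.54469 = 21.6297 kN.
I_c = πr⁴/4 = π × 0.9⁴/4 = 0.5153 m⁴.
Centre of pressure: y_p = y_c + I_c/(y_c·A) = 0.9 + 0.5153/(0.9 × 2.54469) = 0.9 + 0.225 = 1.125 m along the plane.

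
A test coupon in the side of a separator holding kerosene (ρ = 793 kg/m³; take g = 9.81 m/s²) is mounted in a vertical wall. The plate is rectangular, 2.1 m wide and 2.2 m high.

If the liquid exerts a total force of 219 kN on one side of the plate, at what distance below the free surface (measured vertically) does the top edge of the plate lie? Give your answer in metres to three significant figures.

d_top ≈ 4.99 m

γ = ρg = 793 × 9.81 / 1000 = 7.77933 kN/m³.
A = 2.1 × 2.2 = 4.62 m².
From F = γ·h_c·A, the centroid depth is h_c = 219/(7.77933 × 4.62) = 6.0934 m.
The centroid lies 2.2/2 = 1.1 m below the top edge, so the top edge sits at h_top = 6.0934 − 1.1 = 4.9934 m below the surface.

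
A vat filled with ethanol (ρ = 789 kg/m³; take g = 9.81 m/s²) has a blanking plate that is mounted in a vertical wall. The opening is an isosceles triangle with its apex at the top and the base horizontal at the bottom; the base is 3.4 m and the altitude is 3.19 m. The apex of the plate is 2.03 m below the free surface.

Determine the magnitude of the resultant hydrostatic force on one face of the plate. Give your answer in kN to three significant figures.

F ≈ 174 kN

γ = ρg = 789 × 9.81 / 1000 = 7.74009 kN/m³.
With the apex up, the centroid sits 2h/3 = 2 × 3.19/3 = 2.12667 m below the apex, so the centroid depth is h_c = 2.03 + 2.12667 = 4.15667 m.
A = ½ × 3.4 × 3.19 = 5.423 m².
Resultant F = γ·h_c·A = 7.74009 × 4.15667 × 5.423 = 174.474 kN.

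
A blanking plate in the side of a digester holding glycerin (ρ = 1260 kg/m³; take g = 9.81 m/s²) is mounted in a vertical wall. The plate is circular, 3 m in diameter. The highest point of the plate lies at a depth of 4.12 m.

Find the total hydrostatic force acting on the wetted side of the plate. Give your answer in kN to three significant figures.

γ = ρg = 1260 × 9.81 / 1000 = 12.3606 kN/m³.
The centroid is at the centre, 1.5 m below the top of the plate, so the centroid depth is h_c = 4.12 + 1.5 = 5.62 m.
A = π(1.5)² = 7.06858 m².
Resultant F = γ·h_c·A = 12.3606 × 5.62 × 7.06858 = 491.03 kN.

F ≈ 491 kN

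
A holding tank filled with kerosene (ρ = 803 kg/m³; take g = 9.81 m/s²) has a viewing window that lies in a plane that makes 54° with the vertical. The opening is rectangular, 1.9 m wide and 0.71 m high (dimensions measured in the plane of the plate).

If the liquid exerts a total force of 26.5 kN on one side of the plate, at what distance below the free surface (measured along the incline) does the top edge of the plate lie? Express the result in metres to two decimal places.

γ = ρg = 803 × 9.81 / 1000 = 7.87743 kN/m³.
A = 1.9 × 0.71 = 1.349 m².
From F = γ·h_c·A, the centroid depth is h_c = 26.5/(7.87743 × 1.349) = 2.49373 m.
The plate makes 54° with the vertical, i.e. θ = 90° − 54° = 36° to the horizontal. Measuring y along the incline from the free-surface line, vertical depth h = y·sinθ with sinθ = 0.587785.
Along the incline, y_c = h_c/sinθ = 2.49373/0.587785 = 4.24259 m.
The centroid lies 0.71/2 = 0.355 m below the top edge, so the top edge sits at y_top = 4.24259 − 0.355 = 3.88759 m along the incline.

y_top ≈ 3.89 m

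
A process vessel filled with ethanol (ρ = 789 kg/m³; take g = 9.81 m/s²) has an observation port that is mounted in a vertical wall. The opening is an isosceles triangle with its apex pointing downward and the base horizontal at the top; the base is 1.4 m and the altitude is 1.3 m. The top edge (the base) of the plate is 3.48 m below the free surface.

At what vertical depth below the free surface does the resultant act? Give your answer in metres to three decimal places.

h_p = 3.937 m

γ = ρg = 789 × 9.81 / 1000 = 7.74009 kN/m³.
With the apex down, the centroid sits h/3 = 1.3/3 = 0.433333 m below the base (the top edge), so the centroid depth is h_c = 3.48 + 0.433333 = 3.91333 m.
A = ½ × 1.4 × 1.3 = 0.91 m².
Resultant F = γ·h_c·A = 7.74009 × 3.91333 × 0.91 = 27.5635 kN.
I_c = b·h³/36 = 1.4 × 1.3³/36 = 0.0854389 m⁴.
Centre of pressure: y_p = y_c + I_c/(y_c·A) = 3.91333 + 0.0854389/(3.91333 × 0.91) = 3.91333 + 0.0239921 = 3.93732 m along the plane.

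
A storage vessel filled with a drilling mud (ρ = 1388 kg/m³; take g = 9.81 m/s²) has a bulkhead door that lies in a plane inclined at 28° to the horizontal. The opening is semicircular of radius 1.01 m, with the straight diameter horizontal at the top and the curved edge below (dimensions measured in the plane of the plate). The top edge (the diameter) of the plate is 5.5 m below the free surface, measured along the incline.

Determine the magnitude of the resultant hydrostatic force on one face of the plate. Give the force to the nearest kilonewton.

γ = ρg = 1388 × 9.81 / 1000 = 13.61628 kN/m³.
Let θ = 28° be the plate's angle to the horizontal; measure y along the incline from where the plane meets the free surface. Vertical depth h = y·sinθ with sinθ = 0.469472.
The centroid of a semicircle lies 4r/(3π) = 0.428657 m from the diameter, here below the top edge, so y_c = 5.5 + 0.428657 = 5.92866 m and h_c = 5.92866 × 0.469472 = 2.78334 m.
A = πr²/2 = π × 1.01²/2 = 1.60237 m².
Resultant F = γ·h_c·A = 13.61628 × 2.78334 × 1.60237 = 60.7278 kN.

F ≈ 61 kN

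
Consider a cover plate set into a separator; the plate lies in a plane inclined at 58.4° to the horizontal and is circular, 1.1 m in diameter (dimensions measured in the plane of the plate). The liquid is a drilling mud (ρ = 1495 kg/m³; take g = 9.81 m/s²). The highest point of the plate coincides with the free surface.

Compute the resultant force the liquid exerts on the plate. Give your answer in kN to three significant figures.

F ≈ 6.53 kN

γ = ρg = 1495 × 9.81 / 1000 = 14.66595 kN/m³.
Let θ = 58.4° be the plate's angle to the horizontal; measure y along the incline from where the plane meets the free surface. Vertical depth h = y·sinθ with sinθ = 0.851727.
The centroid is at the centre, 0.55 m below the top of the plate, so y_c = 0.55 m and h_c = 0.55 × 0.851727 = 0.46845 m.
A = π(0.55)² = 0.950332 m².
Resultant F = γ·h_c·A = 14.66595 × 0.46845 × 0.950332 = 6.52903 kN.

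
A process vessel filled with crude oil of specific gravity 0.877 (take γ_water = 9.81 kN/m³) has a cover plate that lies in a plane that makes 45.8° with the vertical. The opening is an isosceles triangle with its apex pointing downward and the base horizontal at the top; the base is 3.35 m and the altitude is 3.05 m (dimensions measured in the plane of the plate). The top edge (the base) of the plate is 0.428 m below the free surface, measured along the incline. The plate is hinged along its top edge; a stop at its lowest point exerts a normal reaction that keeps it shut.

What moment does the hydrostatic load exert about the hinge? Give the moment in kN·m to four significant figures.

γ = 0.877 × 9.81 = 8.60337 kN/m³.
The plate makes 45.8° with the vertical, i.e. θ = 90° − 45.8° = 44.2° to the horizontal. Measuring y along the incline from the free-surface line, vertical depth h = y·sinθ with sinθ = 0.697165.
With the apex down, the centroid sits h/3 = 3.05/3 = 1.01667 m below the base (the top edge), so y_c = 0.428 + 1.01667 = 1.44467 m and h_c = 1.44467 × 0.697165 = 1.00717 m.
A = ½ × 3.35 × 3.05 = 5.10875 m².
Resultant F = γ·h_c·A = 8.60337 × 1.00717 × 5.10875 = 44.2676 kN.
I_c = b·h³/36 = 3.35 × 3.05³/36 = 2.64023 m⁴.
Centre of pressure: y_p = y_c + I_c/(y_c·A) = 1.44467 + 2.64023/(1.44467 × 5.10875) = 1.44467 + 0.357733 = 1.8024 m along the plane.
The resultant acts 1.01667 + 0.357733 = 1.3744 m (along the plate) below the hinge at the top edge, so the moment about the hinge is M = F × 1.3744 = 44.2676 × 1.3744 = 60.8414 kN·m.

M ≈ 60.84 kN·m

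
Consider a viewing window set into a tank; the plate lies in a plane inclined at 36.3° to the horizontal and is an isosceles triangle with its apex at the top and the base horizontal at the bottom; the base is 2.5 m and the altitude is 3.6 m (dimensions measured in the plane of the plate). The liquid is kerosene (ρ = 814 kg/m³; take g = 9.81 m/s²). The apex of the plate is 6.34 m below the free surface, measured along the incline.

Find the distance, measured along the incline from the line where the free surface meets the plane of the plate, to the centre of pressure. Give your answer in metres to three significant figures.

γ = ρg = 814 × 9.81 / 1000 = 7.98534 kN/m³.
Let θ = 36.3° be the plate's angle to the horizontal; measure y along the incline from where the plane meets the free surface. Vertical depth h = y·sinθ with sinθ = 0.592013.
With the apex up, the centroid sits 2h/3 = 2 × 3.6/3 = 2.4 m below the apex, so y_c = 6.34 + 2.4 = 8.74 m and h_c = 8.74 × 0.592013 = 5.17419 m.
A = ½ × 2.5 × 3.6 = 4.5 m².
Resultant F = γ·h_c·A = 7.98534 × 5.17419 × 4.5 = 185.929 kN.
I_c = b·h³/36 = 2.5 × 3.6³/36 = 3.24 m⁴.
Centre of pressure: y_p = y_c + I_c/(y_c·A) = 8.74 + 3.24/(8.74 × 4.5) = 8.74 + 0.0823799 = 8.82238 m along the plane.

y_p = 8.82 m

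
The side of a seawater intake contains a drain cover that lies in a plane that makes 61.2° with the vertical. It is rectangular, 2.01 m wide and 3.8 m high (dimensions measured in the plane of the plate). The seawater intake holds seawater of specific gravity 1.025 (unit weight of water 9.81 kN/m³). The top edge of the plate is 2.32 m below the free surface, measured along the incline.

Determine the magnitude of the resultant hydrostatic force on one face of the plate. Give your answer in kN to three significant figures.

F ≈ 156 kN

γ = 1.025 × 9.81 = 10.05525 kN/m³.
The plate makes 61.2° with the vertical, i.e. θ = 90° − 61.2° = 28.8° to the horizontal. Measuring y along the incline from the free-surface line, vertical depth h = y·sinθ with sinθ = 0.481754.
The centroid lies 3.8/2 = 1.9 m below the top edge, so y_c = 2.32 + 1.9 = 4.22 m and h_c = 4.22 × 0.481754 = 2.033 m.
A = 2.01 × 3.8 = 7.638 m².
Resultant F = γ·h_c·A = 10.05525 × 2.033 × 7.638 = 156.138 kN.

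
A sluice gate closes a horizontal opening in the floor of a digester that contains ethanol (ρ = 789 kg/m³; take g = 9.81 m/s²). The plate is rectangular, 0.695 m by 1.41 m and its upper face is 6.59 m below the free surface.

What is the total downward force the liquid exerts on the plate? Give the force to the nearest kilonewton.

F ≈ 50 kN

γ = ρg = 789 × 9.81 / 1000 = 7.74009 kN/m³.
The plate is horizontal, so pressure is uniform at p = γ·h = 7.74009 × 6.59 = 51.0072 kN/m².
A = 0.695 × 1.41 = 0.97995 m².
F = p·A = 51.0072 × 0.97995 = 49.9845 kN.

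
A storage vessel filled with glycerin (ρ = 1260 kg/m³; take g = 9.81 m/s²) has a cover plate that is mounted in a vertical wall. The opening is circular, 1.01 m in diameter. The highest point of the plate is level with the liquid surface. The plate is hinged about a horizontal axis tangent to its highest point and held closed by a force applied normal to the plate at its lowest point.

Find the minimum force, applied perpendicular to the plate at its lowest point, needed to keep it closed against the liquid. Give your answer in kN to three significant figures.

P ≈ 3.13 kN

γ = ρg = 1260 × 9.81 / 1000 = 12.3606 kN/m³.
The centroid is at the centre, 0.505 m below the top of the plate, so the centroid depth is h_c = 0.505 m.
A = π(0.505)² = 0.801185 m².
Resultant F = γ·h_c·A = 12.3606 × 0.505 × 0.801185 = 5.00108 kN.
I_c = πr⁴/4 = π × 0.505⁴/4 = 0.0510805 m⁴.
Centre of pressure: y_p = y_c + I_c/(y_c·A) = 0.505 + 0.0510805/(0.505 × 0.801185) = 0.505 + 0.12625 = 0.63125 m along the plane.
The resultant acts 0.505 + 0.12625 = 0.63125 m (along the plate) below the hinge at the top edge, so the moment about the hinge is M = F × 0.63125 = 5.00108 × 0.63125 = 3.15693 kN·m.
A normal force at the bottom, 1.01 m from the hinge, must supply this moment: P = 3.15693/1.01 = 3.12567 kN.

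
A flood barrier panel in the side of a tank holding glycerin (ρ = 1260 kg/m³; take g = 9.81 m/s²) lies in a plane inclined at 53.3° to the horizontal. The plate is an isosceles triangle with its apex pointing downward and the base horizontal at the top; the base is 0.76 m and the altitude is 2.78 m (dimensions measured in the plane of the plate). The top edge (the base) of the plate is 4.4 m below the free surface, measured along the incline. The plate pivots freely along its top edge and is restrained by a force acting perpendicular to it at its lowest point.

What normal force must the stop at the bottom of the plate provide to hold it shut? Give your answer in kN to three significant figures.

P ≈ 20.2 kN

γ = ρg = 1260 × 9.81 / 1000 = 12.3606 kN/m³.
Let θ = 53.3° be the plate's angle to the horizontal; measure y along the incline from where the plane meets the free surface. Vertical depth h = y·sinθ with sinθ = 0.801776.
With the apex down, the centroid sits h/3 = 2.78/3 = 0.926667 m below the base (the top edge), so y_c = 4.4 + 0.926667 = 5.32667 m and h_c = 5.32667 × 0.801776 = 4.2708 m.
A = ½ × 0.76 × 2.78 = 1.0564 m².
Resultant F = γ·h_c·A = 12.3606 × 4.2708 × 1.0564 = 55.767 kN.
I_c = b·h³/36 = 0.76 × 2.78³/36 = 0.453571 m⁴.
Centre of pressure: y_p = y_c + I_c/(y_c·A) = 5.32667 + 0.453571/(5.32667 × 1.0564) = 5.32667 + 0.0806048 = 5.40727 m along the plane.
The resultant acts 0.926667 + 0.0806048 = 1.00727 m (along the plate) below the hinge at the top edge, so the moment about the hinge is M = F × 1.00727 = 55.767 × 1.00727 = 56.1724 kN·m.
A normal force at the bottom, 2.78 m from the hinge, must supply this moment: P = 56.1724/2.78 = 20.2059 kN.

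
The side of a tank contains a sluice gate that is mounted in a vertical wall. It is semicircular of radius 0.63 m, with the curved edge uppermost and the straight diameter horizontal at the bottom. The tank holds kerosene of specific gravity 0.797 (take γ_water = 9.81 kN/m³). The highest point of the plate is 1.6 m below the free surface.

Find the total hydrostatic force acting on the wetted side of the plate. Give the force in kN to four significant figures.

F ≈ 9.567 kN

γ = 0.797 × 9.81 = 7.81857 kN/m³.
The centroid lies 4r/(3π) = 0.26738 m above the diameter, so r − 4r/(3π) = 0.63 − 0.26738 = 0.36262 m below the topmost point, so the centroid depth is h_c = 1.6 + 0.36262 = 1.96262 m.
A = πr²/2 = π × 0.63²/2 = 0.623449 m².
Resultant F = γ·h_c·A = 7.81857 × 1.96262 × 0.623449 = 9.56675 kN.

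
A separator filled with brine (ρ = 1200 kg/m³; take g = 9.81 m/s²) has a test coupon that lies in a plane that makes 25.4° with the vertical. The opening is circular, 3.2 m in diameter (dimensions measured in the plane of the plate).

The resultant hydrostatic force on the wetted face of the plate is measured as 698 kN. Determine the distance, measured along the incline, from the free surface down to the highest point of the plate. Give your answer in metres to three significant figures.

y_top ≈ 6.56 m

γ = ρg = 1200 × 9.81 / 1000 = 11.772 kN/m³.
A = π(1.6)² = 8.04248 m².
From F = γ·h_c·A, the centroid depth is h_c = 698/(11.772 × 8.04248) = 7.37251 m.
The plate makes 25.4° with the vertical, i.e. θ = 90° − 25.4° = 64.6° to the horizontal. Measuring y along the incline from the free-surface line, vertical depth h = y·sinθ with sinθ = 0.903335.
Along the incline, y_c = h_c/sinθ = 7.37251/0.903335 = 8.16144 m.
The centroid is at the centre, 1.6 m below the top of the plate, so the highest point sits at y_top = 8.16144 − 1.6 = 6.56144 m along the incline.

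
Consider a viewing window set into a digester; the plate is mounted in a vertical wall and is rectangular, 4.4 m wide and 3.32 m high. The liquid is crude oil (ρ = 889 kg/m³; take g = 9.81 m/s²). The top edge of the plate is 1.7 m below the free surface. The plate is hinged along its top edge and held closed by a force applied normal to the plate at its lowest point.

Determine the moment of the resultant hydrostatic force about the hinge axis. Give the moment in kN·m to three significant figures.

γ = ρg = 889 × 9.81 / 1000 = 8.72109 kN/m³.
The centroid lies 3.32/2 = 1.66 m below the top edge, so the centroid depth is h_c = 1.7 + 1.66 = 3.36 m.
A = 4.4 × 3.32 = 14.608 m².
Resultant F = γ·h_c·A = 8.72109 × 3.36 × 14.608 = 428.056 kN.
I_c = b·h³/12 = 4.4 × 3.32³/12 = 13.4179 m⁴.
Centre of pressure: y_p = y_c + I_c/(y_c·A) = 3.36 + 13.4179/(3.36 × 14.608) = 3.36 + 0.273372 = 3.63337 m along the plane.
The resultant acts 1.66 + 0.273372 = 1.93337 m (along the plate) below the hinge at the top edge, so the moment about the hinge is M = F × 1.93337 = 428.056 × 1.93337 = 827.591 kN·m.

M ≈ 828 kN·m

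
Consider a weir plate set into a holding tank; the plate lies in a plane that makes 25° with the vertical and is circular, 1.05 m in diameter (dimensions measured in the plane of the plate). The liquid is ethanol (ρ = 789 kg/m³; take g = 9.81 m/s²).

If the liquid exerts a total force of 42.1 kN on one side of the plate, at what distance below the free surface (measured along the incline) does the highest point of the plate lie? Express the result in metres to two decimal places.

γ = ρg = 789 × 9.81 / 1000 = 7.74009 kN/m³.
A = π(0.525)² = 0.865901 m².
From F = γ·h_c·A, the centroid depth is h_c = 42.1/(7.74009 × 0.865901) = 6.28156 m.
The plate makes 25° with the vertical, i.e. θ = 90° − 25° = 65° to the horizontal. Measuring y along the incline from the free-surface line, vertical depth h = y·sinθ with sinθ = 0.906308.
Along the incline, y_c = h_c/sinθ = 6.28156/0.906308 = 6.93093 m.
The centroid is at the centre, 0.525 m below the top of the plate, so the highest point sits at y_top = 6.93093 − 0.525 = 6.40593 m along the incline.

y_top ≈ 6.41 m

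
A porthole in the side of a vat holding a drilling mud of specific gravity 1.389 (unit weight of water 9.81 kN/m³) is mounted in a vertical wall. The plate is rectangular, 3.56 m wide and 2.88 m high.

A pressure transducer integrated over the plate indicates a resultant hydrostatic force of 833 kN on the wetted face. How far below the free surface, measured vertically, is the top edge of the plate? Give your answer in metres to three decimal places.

d_top ≈ 4.523 m

γ = 1.389 × 9.81 = 13.62609 kN/m³.
A = 3.56 × 2.88 = 10.2528 m².
From F = γ·h_c·A, the centroid depth is h_c = 833/(13.62609 × 10.2528) = 5.96254 m.
The centroid lies 2.88/2 = 1.44 m below the top edge, so the top edge sits at h_top = 5.96254 − 1.44 = 4.52254 m below the surface.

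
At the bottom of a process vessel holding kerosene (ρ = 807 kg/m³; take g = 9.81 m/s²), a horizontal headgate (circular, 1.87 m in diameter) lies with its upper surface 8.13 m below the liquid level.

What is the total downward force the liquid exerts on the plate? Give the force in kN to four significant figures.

γ = ρg = 807 × 9.81 / 1000 = 7.91667 kN/m³.
The plate is horizontal, so pressure is uniform at p = γ·h = 7.91667 × 8.13 = 64.3625 kN/m².
A = π(0.935)² = 2.74646 m².
F = p·A = 64.3625 × 2.74646 = 176.769 kN.

F ≈ 176.8 kN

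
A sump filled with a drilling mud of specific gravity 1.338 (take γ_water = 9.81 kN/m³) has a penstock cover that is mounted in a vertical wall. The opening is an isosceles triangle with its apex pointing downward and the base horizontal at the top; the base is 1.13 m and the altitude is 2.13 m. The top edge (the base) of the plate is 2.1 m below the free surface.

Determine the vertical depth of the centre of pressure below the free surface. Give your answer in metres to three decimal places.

γ = 1.338 × 9.81 = 13.12578 kN/m³.
With the apex down, the centroid sits h/3 = 2.13/3 = 0.71 m below the base (the top edge), so the centroid depth is h_c = 2.1 + 0.71 = 2.81 m.
A = ½ × 1.13 × 2.13 = 1.20345 m².
Resultant F = γ·h_c·A = 13.12578 × 2.81 × 1.20345 = 44.3874 kN.
I_c = b·h³/36 = 1.13 × 2.13³/36 = 0.30333 m⁴.
Centre of pressure: y_p = y_c + I_c/(y_c·A) = 2.81 + 0.30333/(2.81 × 1.20345) = 2.81 + 0.0896976 = 2.8997 m along the plane.

h_p = 2.900 m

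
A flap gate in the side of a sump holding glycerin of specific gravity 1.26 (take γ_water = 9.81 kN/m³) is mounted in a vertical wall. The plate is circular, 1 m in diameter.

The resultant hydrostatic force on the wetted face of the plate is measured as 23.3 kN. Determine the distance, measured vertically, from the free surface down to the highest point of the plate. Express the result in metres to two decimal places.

d_top ≈ 1.90 m

γ = 1.26 × 9.81 = 12.3606 kN/m³.
A = π(0.5)² = 0.785398 m².
From F = γ·h_c·A, the centroid depth is h_c = 23.3/(12.3606 × 0.785398) = 2.40008 m.
The centroid is at the centre, 0.5 m below the top of the plate, so the highest point sits at h_top = 2.40008 − 0.5 = 1.90008 m below the surface.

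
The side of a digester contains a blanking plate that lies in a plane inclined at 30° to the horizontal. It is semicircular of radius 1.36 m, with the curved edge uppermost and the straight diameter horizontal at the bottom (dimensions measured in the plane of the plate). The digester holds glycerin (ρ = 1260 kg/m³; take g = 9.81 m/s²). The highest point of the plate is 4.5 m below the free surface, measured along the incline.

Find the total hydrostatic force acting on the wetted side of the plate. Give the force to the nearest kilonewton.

F ≈ 95 kN

γ = ρg = 1260 × 9.81 / 1000 = 12.3606 kN/m³.
Let θ = 30° be the plate's angle to the horizontal; measure y along the incline from where the plane meets the free surface. Vertical depth h = y·sinθ with sinθ = 0.500000.
The centroid lies 4r/(3π) = 0.577202 m above the diameter, so r − 4r/(3π) = 1.36 − 0.577202 = 0.782798 m below the topmost point, so y_c = 4.5 + 0.782798 = 5.2828 m and h_c = 5.2828 × 0.500000 = 2.6414 m.
A = πr²/2 = π × 1.36²/2 = 2.90534 m².
Resultant F = γ·h_c·A = 12.3606 × 2.6414 × 2.90534 = 94.8573 kN.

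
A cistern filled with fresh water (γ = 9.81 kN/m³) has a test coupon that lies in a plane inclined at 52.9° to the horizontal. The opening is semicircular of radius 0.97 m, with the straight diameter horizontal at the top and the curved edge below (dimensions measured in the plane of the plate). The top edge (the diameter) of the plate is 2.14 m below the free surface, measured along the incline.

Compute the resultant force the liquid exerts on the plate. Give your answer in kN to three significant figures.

F ≈ 29.5 kN

γ = 9.81 kN/m³.
Let θ = 52.9° be the plate's angle to the horizontal; measure y along the incline from where the plane meets the free surface. Vertical depth h = y·sinθ with sinθ = 0.797584.
The centroid of a semicircle lies 4r/(3π) = 0.411681 m from the diameter, here below the top edge, so y_c = 2.14 + 0.411681 = 2.55168 m and h_c = 2.55168 × 0.797584 = 2.03518 m.
A = πr²/2 = π × 0.97²/2 = 1.47796 m².
Resultant F = γ·h_c·A = 9.81 × 2.03518 × 1.47796 = 29.5076 kN.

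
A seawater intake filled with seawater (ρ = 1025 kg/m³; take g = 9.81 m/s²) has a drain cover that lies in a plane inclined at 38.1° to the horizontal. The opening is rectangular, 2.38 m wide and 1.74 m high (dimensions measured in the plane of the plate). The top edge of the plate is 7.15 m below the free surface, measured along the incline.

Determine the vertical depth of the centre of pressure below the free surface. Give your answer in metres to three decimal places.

h_p = 4.968 m

γ = ρg = 1025 × 9.81 / 1000 = 10.05525 kN/m³.
Let θ = 38.1° be the plate's angle to the horizontal; measure y along the incline from where the plane meets the free surface. Vertical depth h = y·sinθ with sinθ = 0.617036.
The centroid lies 1.74/2 = 0.87 m below the top edge, so y_c = 7.15 + 0.87 = 8.02 m and h_c = 8.02 × 0.617036 = 4.94863 m.
A = 2.38 × 1.74 = 4.1412 m².
Resultant F = γ·h_c·A = 10.05525 × 4.94863 × 4.1412 = 206.065 kN.
I_c = b·h³/12 = 2.38 × 1.74³/12 = 1.04482 m⁴.
Centre of pressure: y_p = y_c + I_c/(y_c·A) = 8.02 + 1.04482/(8.02 × 4.1412) = 8.02 + 0.0314587 = 8.05146 m along the plane.
Vertically, h_p = y_p·sinθ = 8.05146 × 0.617036 = 4.96804 m.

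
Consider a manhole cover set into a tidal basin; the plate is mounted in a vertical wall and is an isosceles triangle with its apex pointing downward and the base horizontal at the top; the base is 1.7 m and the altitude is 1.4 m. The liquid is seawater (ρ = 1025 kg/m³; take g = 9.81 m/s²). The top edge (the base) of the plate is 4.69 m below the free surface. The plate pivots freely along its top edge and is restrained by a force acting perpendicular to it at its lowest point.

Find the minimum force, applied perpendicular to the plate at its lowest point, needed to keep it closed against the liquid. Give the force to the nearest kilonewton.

γ = ρg = 1025 × 9.81 / 1000 = 10.05525 kN/m³.
With the apex down, the centroid sits h/3 = 1.4/3 = 0.466667 m below the base (the top edge), so the centroid depth is h_c = 4.69 + 0.466667 = 5.15667 m.
A = ½ × 1.7 × 1.4 = 1.19 m².
Resultant F = γ·h_c·A = 10.05525 × 5.15667 × 1.19 = 61.7034 kN.
I_c = b·h³/36 = 1.7 × 1.4³/36 = 0.129578 m⁴.
Centre of pressure: y_p = y_c + I_c/(y_c·A) = 5.15667 + 0.129578/(5.15667 × 1.19) = 5.15667 + 0.0211162 = 5.17779 m along the plane.
The resultant acts 0.466667 + 0.0211162 = 0.487783 m (along the plate) below the hinge at the top edge, so the moment about the hinge is M = F × 0.487783 = 61.7034 × 0.487783 = 30.0979 kN·m.
A normal force at the bottom, 1.4 m from the hinge, must supply this moment: P = 30.0979/1.4 = 21.4985 kN.

P ≈ 21 kN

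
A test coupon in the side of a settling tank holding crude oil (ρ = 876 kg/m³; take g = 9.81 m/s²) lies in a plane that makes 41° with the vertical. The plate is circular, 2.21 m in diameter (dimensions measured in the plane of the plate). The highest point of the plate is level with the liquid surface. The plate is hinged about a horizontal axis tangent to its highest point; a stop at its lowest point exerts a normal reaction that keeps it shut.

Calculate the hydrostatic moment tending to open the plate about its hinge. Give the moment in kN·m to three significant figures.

γ = ρg = 876 × 9.81 / 1000 = 8.59356 kN/m³.
The plate makes 41° with the vertical, i.e. θ = 90° − 41° = 49° to the horizontal. Measuring y along the incline from the free-surface line, vertical depth h = y·sinθ with sinθ = 0.754710.
The centroid is at the centre, 1.105 m below the top of the plate, so y_c = 1.105 m and h_c = 1.105 × 0.754710 = 0.833955 m.
A = π(1.105)² = 3.83596 m².
Resultant F = γ·h_c·A = 8.59356 × 0.833955 × 3.83596 = 27.491 kN.
I_c = πr⁴/4 = π × 1.105⁴/4 = 1.17095 m⁴.
Centre of pressure: y_p = y_c + I_c/(y_c·A) = 1.105 + 1.17095/(1.105 × 3.83596) = 1.105 + 0.27625 = 1.38125 m along the plane.
The resultant acts 1.105 + 0.27625 = 1.38125 m (along the plate) below the hinge at the top edge, so the moment about the hinge is M = F × 1.38125 = 27.491 × 1.38125 = 37.9719 kN·m.

M ≈ 38.0 kN·m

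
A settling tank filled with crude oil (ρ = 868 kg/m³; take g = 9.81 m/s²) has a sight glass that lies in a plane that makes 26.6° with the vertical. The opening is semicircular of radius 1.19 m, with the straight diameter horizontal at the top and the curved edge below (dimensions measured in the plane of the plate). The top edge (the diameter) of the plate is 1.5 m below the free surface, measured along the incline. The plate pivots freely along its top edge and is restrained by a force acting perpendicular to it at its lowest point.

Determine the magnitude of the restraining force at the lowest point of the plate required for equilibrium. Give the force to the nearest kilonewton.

γ = ρg = 868 × 9.81 / 1000 = 8.51508 kN/m³.
The plate makes 26.6° with the vertical, i.e. θ = 90° − 26.6° = 63.4° to the horizontal. Measuring y along the incline from the free-surface line, vertical depth h = y·sinθ with sinθ = 0.894154.
The centroid of a semicircle lies 4r/(3π) = 0.505052 m from the diameter, here below the top edge, so y_c = 1.5 + 0.505052 = 2.00505 m and h_c = 2.00505 × 0.894154 = 1.79282 m.
A = πr²/2 = π × 1.19²/2 = 2.2244 m².
Resultant F = γ·h_c·A = 8.51508 × 1.79282 × 2.2244 = 33.9577 kN.
I_c = (π/8 − 8/(9π))·r⁴ = 0.109757 × 1.19⁴ = 0.2201 m⁴.
Centre of pressure: y_p = y_c + I_c/(y_c·A) = 2.00505 + 0.2201/(2.00505 × 2.2244) = 2.00505 + 0.0493494 = 2.0544 m along the plane.
The resultant acts 0.505052 + 0.0493494 = 0.554401 m (along the plate) below the hinge at the top edge, so the moment about the hinge is M = F × 0.554401 = 33.9577 × 0.554401 = 18.8262 kN·m.
A normal force at the bottom, 1.19 m from the hinge, must supply this moment: P = 18.8262/1.19 = 15.8203 kN.

P ≈ 16 kN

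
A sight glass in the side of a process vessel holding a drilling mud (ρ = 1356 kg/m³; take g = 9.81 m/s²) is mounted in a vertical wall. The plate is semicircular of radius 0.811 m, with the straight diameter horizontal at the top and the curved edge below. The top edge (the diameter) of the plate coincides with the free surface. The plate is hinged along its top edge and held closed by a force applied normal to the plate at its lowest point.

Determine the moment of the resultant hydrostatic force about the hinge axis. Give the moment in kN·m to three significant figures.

M ≈ 2.26 kN·m

γ = ρg = 1356 × 9.81 / 1000 = 13.30236 kN/m³.
The centroid of a semicircle lies 4r/(3π) = 0.344199 m from the diameter, here below the top edge, so the centroid depth is h_c = 0.344199 m.
A = πr²/2 = π × 0.811²/2 = 1.03315 m².
Resultant F = γ·h_c·A = 13.30236 × 0.344199 × 1.03315 = 4.73044 kN.
I_c = (π/8 − 8/(9π))·r⁴ = 0.109757 × 0.811⁴ = 0.0474805 m⁴.
Centre of pressure: y_p = y_c + I_c/(y_c·A) = 0.344199 + 0.0474805/(0.344199 × 1.03315) = 0.344199 + 0.133519 = 0.477718 m along the plane.
The resultant acts 0.344199 + 0.133519 = 0.477718 m (along the plate) below the hinge at the top edge, so the moment about the hinge is M = F × 0.477718 = 4.73044 × 0.477718 = 2.25982 kN·m.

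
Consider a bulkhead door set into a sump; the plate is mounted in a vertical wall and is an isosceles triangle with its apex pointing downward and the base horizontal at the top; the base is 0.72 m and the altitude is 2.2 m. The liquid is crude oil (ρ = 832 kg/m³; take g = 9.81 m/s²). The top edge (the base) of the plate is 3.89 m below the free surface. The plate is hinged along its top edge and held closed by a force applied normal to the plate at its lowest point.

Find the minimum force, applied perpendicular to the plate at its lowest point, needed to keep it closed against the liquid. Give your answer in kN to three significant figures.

γ = ρg = 832 × 9.81 / 1000 = 8.16192 kN/m³.
With the apex down, the centroid sits h/3 = 2.2/3 = 0.733333 m below the base (the top edge), so the centroid depth is h_c = 3.89 + 0.733333 = 4.62333 m.
A = ½ × 0.72 × 2.2 = 0.792 m².
Resultant F = γ·h_c·A = 8.16192 × 4.62333 × 0.792 = 29.8863 kN.
I_c = b·h³/36 = 0.72 × 2.2³/36 = 0.21296 m⁴.
Centre of pressure: y_p = y_c + I_c/(y_c·A) = 4.62333 + 0.21296/(4.62333 × 0.792) = 4.62333 + 0.0581591 = 4.68149 m along the plane.
The resultant acts 0.733333 + 0.0581591 = 0.791492 m (along the plate) below the hinge at the top edge, so the moment about the hinge is M = F × 0.791492 = 29.8863 × 0.791492 = 23.6548 kN·m.
A normal force at the bottom, 2.2 m from the hinge, must supply this moment: P = 23.6548/2.2 = 10.7522 kN.

P ≈ 10.8 kN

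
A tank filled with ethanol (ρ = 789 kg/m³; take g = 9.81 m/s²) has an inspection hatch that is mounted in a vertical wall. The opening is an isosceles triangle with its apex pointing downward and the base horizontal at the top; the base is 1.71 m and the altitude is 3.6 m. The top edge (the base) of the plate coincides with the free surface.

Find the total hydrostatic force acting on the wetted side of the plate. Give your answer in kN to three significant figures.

F ≈ 28.6 kN

γ = ρg = 789 × 9.81 / 1000 = 7.74009 kN/m³.
With the apex down, the centroid sits h/3 = 3.6/3 = 1.2 m below the base (the top edge), so the centroid depth is h_c = 1.2 m.
A = ½ × 1.71 × 3.6 = 3.078 m².
Resultant F = γ·h_c·A = 7.74009 × 1.2 × 3.078 = 28.5888 kN.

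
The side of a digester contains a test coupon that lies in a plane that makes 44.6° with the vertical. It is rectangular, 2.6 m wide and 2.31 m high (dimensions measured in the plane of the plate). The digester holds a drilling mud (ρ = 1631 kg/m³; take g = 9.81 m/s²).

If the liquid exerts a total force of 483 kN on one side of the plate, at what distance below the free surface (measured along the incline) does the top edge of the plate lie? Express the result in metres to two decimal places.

γ = ρg = 1631 × 9.81 / 1000 = 16.00011 kN/m³.
A = 2.6 × 2.31 = 6.006 m².
From F = γ·h_c·A, the centroid depth is h_c = 483/(16.00011 × 6.006) = 5.02619 m.
The plate makes 44.6° with the vertical, i.e. θ = 90° − 44.6° = 45.4° to the horizontal. Measuring y along the incline from the free-surface line, vertical depth h = y·sinθ with sinθ = 0.712026.
Along the incline, y_c = h_c/sinθ = 5.02619/0.712026 = 7.059 m.
The centroid lies 2.31/2 = 1.155 m below the top edge, so the top edge sits at y_top = 7.059 − 1.155 = 5.904 m along the incline.

y_top ≈ 5.90 m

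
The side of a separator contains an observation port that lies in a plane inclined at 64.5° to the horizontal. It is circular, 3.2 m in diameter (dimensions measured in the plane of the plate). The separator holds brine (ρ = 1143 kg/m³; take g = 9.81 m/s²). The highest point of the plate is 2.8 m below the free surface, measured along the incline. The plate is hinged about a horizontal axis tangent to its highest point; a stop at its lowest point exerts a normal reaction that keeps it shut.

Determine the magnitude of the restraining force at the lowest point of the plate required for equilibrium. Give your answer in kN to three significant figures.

γ = ρg = 1143 × 9.81 / 1000 = 11.21283 kN/m³.
Let θ = 64.5° be the plate's angle to the horizontal; measure y along the incline from where the plane meets the free surface. Vertical depth h = y·sinθ with sinθ = 0.902585.
The centroid is at the centre, 1.6 m below the top of the plate, so y_c = 2.8 + 1.6 = 4.4 m and h_c = 4.4 × 0.902585 = 3.97137 m.
A = π(1.6)² = 8.04248 m².
Resultant F = γ·h_c·A = 11.21283 × 3.97137 × 8.04248 = 358.134 kN.
I_c = πr⁴/4 = π × 1.6⁴/4 = 5.14719 m⁴.
Centre of pressure: y_p = y_c + I_c/(y_c·A) = 4.4 + 5.14719/(4.4 × 8.04248) = 4.4 + 0.145455 = 4.54546 m along the plane.
The resultant acts 1.6 + 0.145455 = 1.74546 m (along the plate) below the hinge at the top edge, so the moment about the hinge is M = F × 1.74546 = 358.134 × 1.74546 = 625.109 kN·m.
A normal force at the bottom, 3.2 m from the hinge, must supply this moment: P = 625.109/3.2 = 195.347 kN.

P ≈ 195 kN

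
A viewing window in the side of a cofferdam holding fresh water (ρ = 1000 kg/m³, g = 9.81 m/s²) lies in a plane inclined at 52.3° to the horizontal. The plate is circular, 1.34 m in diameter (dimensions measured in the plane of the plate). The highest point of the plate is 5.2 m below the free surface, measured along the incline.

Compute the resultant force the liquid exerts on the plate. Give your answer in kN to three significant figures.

F ≈ 64.3 kN

γ = ρg = 1000 × 9.81 = 9810 N/m³ = 9.81 kN/m³.
Let θ = 52.3° be the plate's angle to the horizontal; measure y along the incline from where the plane meets the free surface. Vertical depth h = y·sinθ with sinθ = 0.791224.
The centroid is at the centre, 0.67 m below the top of the plate, so y_c = 5.2 + 0.67 = 5.87 m and h_c = 5.87 × 0.791224 = 4.64448 m.
A = π(0.67)² = 1.41026 m².
Resultant F = γ·h_c·A = 9.81 × 4.64448 × 1.41026 = 64.2548 kN.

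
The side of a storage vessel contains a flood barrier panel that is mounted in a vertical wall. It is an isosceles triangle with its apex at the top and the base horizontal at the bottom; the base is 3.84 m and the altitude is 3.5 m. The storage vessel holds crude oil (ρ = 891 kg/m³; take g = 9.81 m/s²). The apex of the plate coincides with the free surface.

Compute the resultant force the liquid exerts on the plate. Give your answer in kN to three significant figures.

F ≈ 137 kN

γ = ρg = 891 × 9.81 / 1000 = 8.74071 kN/m³.
With the apex up, the centroid sits 2h/3 = 2 × 3.5/3 = 2.33333 m below the apex, so the centroid depth is h_c = 2.33333 m.
A = ½ × 3.84 × 3.5 = 6.72 m².
Resultant F = γ·h_c·A = 8.74071 × 2.33333 × 6.72 = 137.054 kN.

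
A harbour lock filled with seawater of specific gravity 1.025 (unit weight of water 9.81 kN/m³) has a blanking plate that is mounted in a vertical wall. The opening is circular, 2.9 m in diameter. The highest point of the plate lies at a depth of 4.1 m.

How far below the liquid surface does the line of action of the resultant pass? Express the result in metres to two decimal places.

h_p = 5.64 m

γ = 1.025 × 9.81 = 10.05525 kN/m³.
The centroid is at the centre, 1.45 m below the top of the plate, so the centroid depth is h_c = 4.1 + 1.45 = 5.55 m.
A = π(1.45)² = 6.6052 m².
Resultant F = γ·h_c·A = 10.05525 × 5.55 × 6.6052 = 368.614 kN.
I_c = πr⁴/4 = π × 1.45⁴/4 = 3.47186 m⁴.
Centre of pressure: y_p = y_c + I_c/(y_c·A) = 5.55 + 3.47186/(5.55 × 6.6052) = 5.55 + 0.0947073 = 5.64471 m along the plane.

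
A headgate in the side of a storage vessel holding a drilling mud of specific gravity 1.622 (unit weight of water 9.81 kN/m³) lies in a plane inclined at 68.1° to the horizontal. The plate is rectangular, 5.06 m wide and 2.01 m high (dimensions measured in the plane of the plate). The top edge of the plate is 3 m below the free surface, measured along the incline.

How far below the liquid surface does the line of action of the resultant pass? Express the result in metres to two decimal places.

γ = 1.622 × 9.81 = 15.91182 kN/m³.
Let θ = 68.1° be the plate's angle to the horizontal; measure y along the incline from where the plane meets the free surface. Vertical depth h = y·sinθ with sinθ = 0.927836.
The centroid lies 2.01/2 = 1.005 m below the top edge, so y_c = 3 + 1.005 = 4.005 m and h_c = 4.005 × 0.927836 = 3.71598 m.
A = 5.06 × 2.01 = 10.1706 m².
Resultant F = γ·h_c·A = 15.91182 × 3.71598 × 10.1706 = 601.367 kN.
I_c = b·h³/12 = 5.06 × 2.01³/12 = 3.42419 m⁴.
Centre of pressure: y_p = y_c + I_c/(y_c·A) = 4.005 + 3.42419/(4.005 × 10.1706) = 4.005 + 0.0840638 = 4.08906 m along the plane.
Vertically, h_p = y_p·sinθ = 4.08906 × 0.927836 = 3.79398 m.

h_p = 3.79 m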